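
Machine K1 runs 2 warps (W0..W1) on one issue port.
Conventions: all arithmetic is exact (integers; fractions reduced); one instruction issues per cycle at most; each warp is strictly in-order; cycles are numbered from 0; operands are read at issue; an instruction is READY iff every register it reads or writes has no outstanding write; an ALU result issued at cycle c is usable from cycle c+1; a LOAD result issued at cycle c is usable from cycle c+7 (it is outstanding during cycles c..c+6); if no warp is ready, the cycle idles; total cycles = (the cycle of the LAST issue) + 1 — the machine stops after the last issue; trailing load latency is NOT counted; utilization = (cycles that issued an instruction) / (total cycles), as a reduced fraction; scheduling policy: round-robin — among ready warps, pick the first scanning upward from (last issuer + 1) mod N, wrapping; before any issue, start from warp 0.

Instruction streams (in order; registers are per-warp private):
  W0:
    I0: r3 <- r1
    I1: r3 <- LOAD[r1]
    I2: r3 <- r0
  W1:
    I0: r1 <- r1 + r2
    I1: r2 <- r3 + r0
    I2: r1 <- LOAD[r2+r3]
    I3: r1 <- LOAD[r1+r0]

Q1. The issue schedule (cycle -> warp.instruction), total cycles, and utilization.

cycle 0: W0.I0
cycle 1: W1.I0
cycle 2: W0.I1
cycle 3: W1.I1
cycle 4: W1.I2
cycle 5: idle
cycle 6: idle
cycle 7: idle
cycle 8: idle
cycle 9: W0.I2
cycle 10: idle
cycle 11: W1.I3

Answer: 12 cycles, utilization 7/12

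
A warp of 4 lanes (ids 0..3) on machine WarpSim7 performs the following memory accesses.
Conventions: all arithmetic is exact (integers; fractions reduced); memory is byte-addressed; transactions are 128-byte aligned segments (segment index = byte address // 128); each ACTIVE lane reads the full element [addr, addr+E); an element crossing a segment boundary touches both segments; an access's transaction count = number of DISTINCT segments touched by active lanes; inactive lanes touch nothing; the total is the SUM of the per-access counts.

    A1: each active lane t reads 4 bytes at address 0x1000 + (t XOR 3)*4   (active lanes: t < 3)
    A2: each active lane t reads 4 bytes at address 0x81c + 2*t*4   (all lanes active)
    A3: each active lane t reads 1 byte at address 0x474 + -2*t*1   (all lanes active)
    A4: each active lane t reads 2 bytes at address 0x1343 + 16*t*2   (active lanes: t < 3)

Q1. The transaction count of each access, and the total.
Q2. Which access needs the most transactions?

A1: 1 transaction
A2: 1 transaction
A3: 1 transaction
A4: 2 transactions

Answer: 1,1,1,2; total 5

Answer: A4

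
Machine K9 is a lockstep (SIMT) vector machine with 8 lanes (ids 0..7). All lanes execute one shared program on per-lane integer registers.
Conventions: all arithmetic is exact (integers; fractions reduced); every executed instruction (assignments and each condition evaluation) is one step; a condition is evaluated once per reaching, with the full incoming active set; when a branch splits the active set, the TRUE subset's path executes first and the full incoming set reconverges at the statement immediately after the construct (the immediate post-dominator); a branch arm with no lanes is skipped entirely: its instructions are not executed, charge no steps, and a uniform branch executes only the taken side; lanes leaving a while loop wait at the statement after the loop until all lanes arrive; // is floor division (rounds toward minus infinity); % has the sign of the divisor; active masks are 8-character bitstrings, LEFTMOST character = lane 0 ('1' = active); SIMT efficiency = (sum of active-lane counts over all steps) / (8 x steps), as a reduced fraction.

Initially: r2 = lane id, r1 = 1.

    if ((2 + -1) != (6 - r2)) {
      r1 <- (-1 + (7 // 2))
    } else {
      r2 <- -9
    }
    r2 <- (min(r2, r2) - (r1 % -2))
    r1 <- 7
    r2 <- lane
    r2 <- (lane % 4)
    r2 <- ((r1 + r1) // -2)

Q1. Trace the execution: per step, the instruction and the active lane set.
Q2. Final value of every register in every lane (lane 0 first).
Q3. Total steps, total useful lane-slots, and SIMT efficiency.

step 0: eval ((2 + -1) != (6 - r2))  11111111
step 1: r1 <- (-1 + (7 // 2))        11111011
step 2: r2 <- -9                     00000100
step 3: r2 <- (min(r2, r2) - (r1 % -2)) 11111111
step 4: r1 <- 7                      11111111
step 5: r2 <- lane                   11111111
step 6: r2 <- (lane % 4)             11111111
step 7: r2 <- ((r1 + r1) // -2)      11111111

Answer: 8 steps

r2: -7,-7,-7,-7,-7,-7,-7,-7
r1: 7,7,7,7,7,7,7,7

steps = 8; useful = 56; efficiency = 56/64 = 7/8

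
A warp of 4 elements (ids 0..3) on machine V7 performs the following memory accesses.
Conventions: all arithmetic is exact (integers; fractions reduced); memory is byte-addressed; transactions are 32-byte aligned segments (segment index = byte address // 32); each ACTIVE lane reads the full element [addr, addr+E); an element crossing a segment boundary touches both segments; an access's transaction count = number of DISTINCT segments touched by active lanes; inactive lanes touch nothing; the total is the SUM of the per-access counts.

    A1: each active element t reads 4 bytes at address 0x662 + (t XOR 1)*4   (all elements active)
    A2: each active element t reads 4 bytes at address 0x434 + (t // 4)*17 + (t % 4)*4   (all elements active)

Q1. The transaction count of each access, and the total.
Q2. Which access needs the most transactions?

A1: 1 transaction
A2: 2 transactions

Answer: 1,2; total 3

Answer: A2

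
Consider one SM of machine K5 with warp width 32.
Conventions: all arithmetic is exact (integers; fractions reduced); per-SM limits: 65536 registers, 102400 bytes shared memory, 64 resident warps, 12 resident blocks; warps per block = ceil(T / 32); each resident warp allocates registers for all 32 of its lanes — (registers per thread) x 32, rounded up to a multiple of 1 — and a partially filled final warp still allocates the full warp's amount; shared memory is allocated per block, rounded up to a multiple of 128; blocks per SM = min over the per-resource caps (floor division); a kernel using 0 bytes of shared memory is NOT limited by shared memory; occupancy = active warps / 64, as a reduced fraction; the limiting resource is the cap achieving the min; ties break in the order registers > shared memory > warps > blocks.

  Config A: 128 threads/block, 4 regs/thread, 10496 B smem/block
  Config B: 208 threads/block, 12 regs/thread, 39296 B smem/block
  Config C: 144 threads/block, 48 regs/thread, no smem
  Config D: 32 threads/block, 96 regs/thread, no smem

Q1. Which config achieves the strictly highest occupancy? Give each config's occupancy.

occupancies: A 9/16, B 7/32, C 5/8, D 3/16

Answer: C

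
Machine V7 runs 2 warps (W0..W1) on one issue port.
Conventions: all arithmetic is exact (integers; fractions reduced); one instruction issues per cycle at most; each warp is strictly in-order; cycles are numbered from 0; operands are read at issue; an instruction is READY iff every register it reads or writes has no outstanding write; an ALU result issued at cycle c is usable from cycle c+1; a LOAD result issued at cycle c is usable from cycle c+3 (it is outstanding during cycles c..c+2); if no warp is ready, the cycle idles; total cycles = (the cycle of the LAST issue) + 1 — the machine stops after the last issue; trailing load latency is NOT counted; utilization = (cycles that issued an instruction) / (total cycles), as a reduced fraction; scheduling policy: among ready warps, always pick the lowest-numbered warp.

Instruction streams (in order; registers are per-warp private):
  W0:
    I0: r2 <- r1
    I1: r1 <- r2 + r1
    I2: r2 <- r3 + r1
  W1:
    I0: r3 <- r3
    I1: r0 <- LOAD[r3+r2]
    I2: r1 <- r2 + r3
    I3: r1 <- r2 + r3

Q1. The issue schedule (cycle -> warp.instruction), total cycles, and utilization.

cycle 0: W0.I0
cycle 1: W0.I1
cycle 2: W0.I2
cycle 3: W1.I0
cycle 4: W1.I1
cycle 5: W1.I2
cycle 6: W1.I3

Answer: 7 cycles, utilization 1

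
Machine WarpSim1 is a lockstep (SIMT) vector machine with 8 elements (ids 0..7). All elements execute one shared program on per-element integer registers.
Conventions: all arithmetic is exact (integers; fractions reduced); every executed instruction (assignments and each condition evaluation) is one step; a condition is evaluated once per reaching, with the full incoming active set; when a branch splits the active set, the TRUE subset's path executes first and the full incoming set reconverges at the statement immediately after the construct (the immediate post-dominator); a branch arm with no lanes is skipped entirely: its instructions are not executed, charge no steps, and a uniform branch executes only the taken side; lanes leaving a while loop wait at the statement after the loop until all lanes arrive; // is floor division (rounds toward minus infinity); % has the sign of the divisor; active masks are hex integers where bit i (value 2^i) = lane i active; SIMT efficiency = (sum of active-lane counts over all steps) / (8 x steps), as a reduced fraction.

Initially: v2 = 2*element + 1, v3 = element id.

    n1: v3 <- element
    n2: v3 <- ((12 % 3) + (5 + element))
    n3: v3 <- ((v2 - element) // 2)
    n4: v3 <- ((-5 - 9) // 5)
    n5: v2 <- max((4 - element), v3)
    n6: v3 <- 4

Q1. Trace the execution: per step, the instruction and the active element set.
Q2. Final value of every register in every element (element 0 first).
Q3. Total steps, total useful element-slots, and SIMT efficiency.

step 0: v3 <- element                0xff
step 1: v3 <- ((12 % 3) + (5 + element)) 0xff
step 2: v3 <- ((v2 - element) // 2)  0xff
step 3: v3 <- ((-5 - 9) // 5)        0xff
step 4: v2 <- max((4 - element), v3) 0xff
step 5: v3 <- 4                      0xff

Answer: 6 steps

v2: 4,3,2,1,0,-1,-2,-3
v3: 4,4,4,4,4,4,4,4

steps = 6; useful = 48; efficiency = 48/48 = 1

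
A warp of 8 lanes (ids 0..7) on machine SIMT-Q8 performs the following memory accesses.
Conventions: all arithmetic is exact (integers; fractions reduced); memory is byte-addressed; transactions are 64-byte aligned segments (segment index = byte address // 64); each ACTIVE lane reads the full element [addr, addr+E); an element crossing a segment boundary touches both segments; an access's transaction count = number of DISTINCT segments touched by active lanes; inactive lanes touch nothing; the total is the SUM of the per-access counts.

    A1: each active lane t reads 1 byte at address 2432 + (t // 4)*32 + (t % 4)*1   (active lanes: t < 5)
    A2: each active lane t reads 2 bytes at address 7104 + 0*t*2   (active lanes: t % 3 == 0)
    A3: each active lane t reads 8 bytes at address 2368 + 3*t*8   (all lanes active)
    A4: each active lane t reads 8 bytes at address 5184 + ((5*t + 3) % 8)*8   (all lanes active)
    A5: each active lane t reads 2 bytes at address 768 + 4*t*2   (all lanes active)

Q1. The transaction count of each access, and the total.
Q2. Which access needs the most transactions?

A1: 1 transaction
A2: 1 transaction
A3: 3 transactions
A4: 1 transaction
A5: 1 transaction

Answer: 1,1,3,1,1; total 7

Answer: A3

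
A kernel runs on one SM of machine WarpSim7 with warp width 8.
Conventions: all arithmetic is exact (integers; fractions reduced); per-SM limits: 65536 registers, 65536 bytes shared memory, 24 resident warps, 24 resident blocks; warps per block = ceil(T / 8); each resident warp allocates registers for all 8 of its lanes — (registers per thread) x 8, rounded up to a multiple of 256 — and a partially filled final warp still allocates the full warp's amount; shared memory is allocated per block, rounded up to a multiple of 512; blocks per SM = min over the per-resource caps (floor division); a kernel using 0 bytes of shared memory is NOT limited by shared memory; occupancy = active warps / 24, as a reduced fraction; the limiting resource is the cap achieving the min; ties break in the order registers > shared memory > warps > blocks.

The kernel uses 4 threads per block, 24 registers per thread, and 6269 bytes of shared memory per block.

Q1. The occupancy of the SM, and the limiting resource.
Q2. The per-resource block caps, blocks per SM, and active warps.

Answer: occupancy 3/8, limited by shared memory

registers: 256 blocks
shared memory: 9 blocks
warps: 24 blocks
blocks: 24 blocks

Answer: 9 blocks, 9 active warps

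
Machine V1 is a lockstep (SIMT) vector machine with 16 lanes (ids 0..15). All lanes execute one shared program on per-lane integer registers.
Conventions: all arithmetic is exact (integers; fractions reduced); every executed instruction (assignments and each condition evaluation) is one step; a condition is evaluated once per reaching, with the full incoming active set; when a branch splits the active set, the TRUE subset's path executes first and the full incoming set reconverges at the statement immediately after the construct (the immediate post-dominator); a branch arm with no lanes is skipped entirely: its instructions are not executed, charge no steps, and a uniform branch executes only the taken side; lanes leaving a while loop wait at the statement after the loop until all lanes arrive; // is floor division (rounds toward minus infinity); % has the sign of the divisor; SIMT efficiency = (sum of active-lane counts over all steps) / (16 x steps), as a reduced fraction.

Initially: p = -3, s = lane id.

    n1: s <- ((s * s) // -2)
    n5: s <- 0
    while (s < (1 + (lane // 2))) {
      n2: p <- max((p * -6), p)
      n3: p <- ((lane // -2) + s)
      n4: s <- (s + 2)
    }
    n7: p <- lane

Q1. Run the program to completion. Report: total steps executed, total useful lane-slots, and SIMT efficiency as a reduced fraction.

Answer: 20 steps, 224 useful, 7/10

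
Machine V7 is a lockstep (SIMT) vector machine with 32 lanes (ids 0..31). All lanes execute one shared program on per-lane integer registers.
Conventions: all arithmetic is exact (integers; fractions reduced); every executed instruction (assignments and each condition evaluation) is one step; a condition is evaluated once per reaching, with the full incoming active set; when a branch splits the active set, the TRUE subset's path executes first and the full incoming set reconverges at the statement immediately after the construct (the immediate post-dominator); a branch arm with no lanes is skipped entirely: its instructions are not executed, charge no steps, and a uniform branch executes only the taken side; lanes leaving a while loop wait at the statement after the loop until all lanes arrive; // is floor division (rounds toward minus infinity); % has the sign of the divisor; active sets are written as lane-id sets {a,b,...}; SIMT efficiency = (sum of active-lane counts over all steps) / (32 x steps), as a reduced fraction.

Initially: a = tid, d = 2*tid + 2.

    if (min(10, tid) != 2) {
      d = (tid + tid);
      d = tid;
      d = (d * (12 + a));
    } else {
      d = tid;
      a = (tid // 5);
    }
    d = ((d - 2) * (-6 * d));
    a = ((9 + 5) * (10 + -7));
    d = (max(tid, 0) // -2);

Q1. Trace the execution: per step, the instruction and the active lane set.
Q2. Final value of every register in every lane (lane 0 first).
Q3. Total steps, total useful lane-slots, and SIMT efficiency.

step 0: eval (min(10, tid) != 2)     {0,1,2,3,4,5,6,7,8,9,10,11,12,13,14,15,16,17,18,19,20,21,22,23,24,25,26,27,28,29,30,31}
step 1: d <- (tid + tid)             {0,1,3,4,5,6,7,8,9,10,11,12,13,14,15,16,17,18,19,20,21,22,23,24,25,26,27,28,29,30,31}
step 2: d <- tid                     {0,1,3,4,5,6,7,8,9,10,11,12,13,14,15,16,17,18,19,20,21,22,23,24,25,26,27,28,29,30,31}
step 3: d <- (d * (12 + a))          {0,1,3,4,5,6,7,8,9,10,11,12,13,14,15,16,17,18,19,20,21,22,23,24,25,26,27,28,29,30,31}
step 4: d <- tid                     {2}
step 5: a <- (tid // 5)              {2}
step 6: d <- ((d - 2) * (-6 * d))    {0,1,2,3,4,5,6,7,8,9,10,11,12,13,14,15,16,17,18,19,20,21,22,23,24,25,26,27,28,29,30,31}
step 7: a <- ((9 + 5) * (10 + -7))   {0,1,2,3,4,5,6,7,8,9,10,11,12,13,14,15,16,17,18,19,20,21,22,23,24,25,26,27,28,29,30,31}
step 8: d <- (max(tid, 0) // -2)     {0,1,2,3,4,5,6,7,8,9,10,11,12,13,14,15,16,17,18,19,20,21,22,23,24,25,26,27,28,29,30,31}

Answer: 9 steps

a: 42,42,42,42,42,42,42,42,42,42,42,42,42,42,42,42,42,42,42,42,42,42,42,42,42,42,42,42,42,42,42,42
d: 0,-1,-1,-2,-2,-3,-3,-4,-4,-5,-5,-6,-6,-7,-7,-8,-8,-9,-9,-10,-10,-11,-11,-12,-12,-13,-13,-14,-14,-15,-15,-16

steps = 9; useful = 223; efficiency = 223/288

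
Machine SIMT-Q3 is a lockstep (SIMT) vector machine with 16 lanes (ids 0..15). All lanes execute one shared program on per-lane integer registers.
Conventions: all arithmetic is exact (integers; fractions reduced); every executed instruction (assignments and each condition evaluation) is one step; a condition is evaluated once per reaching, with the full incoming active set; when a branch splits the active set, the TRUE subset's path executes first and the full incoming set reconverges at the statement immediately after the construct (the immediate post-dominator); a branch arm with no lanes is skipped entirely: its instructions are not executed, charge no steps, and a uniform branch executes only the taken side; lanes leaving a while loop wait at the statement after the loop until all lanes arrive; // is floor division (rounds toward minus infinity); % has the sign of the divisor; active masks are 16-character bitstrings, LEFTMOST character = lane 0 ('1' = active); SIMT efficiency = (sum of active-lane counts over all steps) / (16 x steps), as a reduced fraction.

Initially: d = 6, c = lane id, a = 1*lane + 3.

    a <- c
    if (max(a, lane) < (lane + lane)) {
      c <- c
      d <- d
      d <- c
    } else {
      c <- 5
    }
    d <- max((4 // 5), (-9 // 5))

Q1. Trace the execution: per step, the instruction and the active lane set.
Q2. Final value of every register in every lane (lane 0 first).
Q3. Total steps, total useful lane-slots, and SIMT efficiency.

step 0: a <- c                       1111111111111111
step 1: eval (max(a, lane) < (lane + lane)) 1111111111111111
step 2: c <- c                       0111111111111111
step 3: d <- d                       0111111111111111
step 4: d <- c                       0111111111111111
step 5: c <- 5                       1000000000000000
step 6: d <- max((4 // 5), (-9 // 5)) 1111111111111111

Answer: 7 steps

d: 0,0,0,0,0,0,0,0,0,0,0,0,0,0,0,0
c: 5,1,2,3,4,5,6,7,8,9,10,11,12,13,14,15
a: 0,1,2,3,4,5,6,7,8,9,10,11,12,13,14,15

steps = 7; useful = 94; efficiency = 94/112 = 47/56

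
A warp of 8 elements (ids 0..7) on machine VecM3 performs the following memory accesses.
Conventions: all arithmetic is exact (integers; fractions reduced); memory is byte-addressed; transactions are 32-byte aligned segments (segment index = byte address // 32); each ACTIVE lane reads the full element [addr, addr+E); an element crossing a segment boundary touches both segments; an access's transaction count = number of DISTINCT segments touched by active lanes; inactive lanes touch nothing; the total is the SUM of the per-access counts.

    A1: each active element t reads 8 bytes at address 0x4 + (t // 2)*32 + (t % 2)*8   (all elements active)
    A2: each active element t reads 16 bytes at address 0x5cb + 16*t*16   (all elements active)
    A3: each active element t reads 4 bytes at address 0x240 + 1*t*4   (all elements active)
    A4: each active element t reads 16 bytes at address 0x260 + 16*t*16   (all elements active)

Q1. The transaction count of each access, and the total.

A1: 4 transactions
A2: 8 transactions
A3: 1 transaction
A4: 8 transactions

Answer: 4,8,1,8; total 21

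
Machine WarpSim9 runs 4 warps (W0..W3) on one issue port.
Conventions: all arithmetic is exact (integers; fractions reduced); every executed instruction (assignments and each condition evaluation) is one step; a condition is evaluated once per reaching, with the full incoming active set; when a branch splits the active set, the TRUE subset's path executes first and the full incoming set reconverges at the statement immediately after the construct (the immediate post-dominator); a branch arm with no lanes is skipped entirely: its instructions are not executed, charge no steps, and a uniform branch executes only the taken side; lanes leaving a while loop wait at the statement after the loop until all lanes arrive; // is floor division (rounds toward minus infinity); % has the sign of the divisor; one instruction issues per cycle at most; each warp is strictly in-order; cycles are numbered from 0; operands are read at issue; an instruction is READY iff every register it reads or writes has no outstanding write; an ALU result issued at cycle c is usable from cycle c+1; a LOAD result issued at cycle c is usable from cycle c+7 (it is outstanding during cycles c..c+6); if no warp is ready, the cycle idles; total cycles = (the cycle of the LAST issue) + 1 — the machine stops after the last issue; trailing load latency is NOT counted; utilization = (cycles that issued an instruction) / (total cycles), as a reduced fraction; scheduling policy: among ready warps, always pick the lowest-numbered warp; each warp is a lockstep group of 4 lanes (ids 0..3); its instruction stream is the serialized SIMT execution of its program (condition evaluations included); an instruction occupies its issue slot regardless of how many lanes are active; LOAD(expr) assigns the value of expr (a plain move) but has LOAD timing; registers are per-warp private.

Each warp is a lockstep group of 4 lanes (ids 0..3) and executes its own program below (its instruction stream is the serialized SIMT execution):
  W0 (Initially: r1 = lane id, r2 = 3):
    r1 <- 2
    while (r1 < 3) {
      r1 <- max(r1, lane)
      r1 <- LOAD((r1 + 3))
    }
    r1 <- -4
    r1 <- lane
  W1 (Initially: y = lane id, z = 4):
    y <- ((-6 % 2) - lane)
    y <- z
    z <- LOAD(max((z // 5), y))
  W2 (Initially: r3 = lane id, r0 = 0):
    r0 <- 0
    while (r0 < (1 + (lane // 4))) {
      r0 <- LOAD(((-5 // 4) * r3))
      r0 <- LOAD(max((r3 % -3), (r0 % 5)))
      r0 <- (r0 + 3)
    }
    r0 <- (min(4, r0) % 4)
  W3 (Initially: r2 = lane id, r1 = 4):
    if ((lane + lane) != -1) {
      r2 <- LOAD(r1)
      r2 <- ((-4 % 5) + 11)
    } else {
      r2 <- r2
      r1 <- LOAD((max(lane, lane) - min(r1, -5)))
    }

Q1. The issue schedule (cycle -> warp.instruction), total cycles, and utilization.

cycle 0: W0.I0
cycle 1: W0.I1
cycle 2: W0.I2
cycle 3: W0.I3
cycle 4: W1.I0
cycle 5: W1.I1
cycle 6: W1.I2
cycle 7: W2.I0
cycle 8: W2.I1
cycle 9: W2.I2
cycle 10: W0.I4
cycle 11: W0.I5
cycle 12: W0.I6
cycle 13: W3.I0
cycle 14: W3.I1
cycle 15: idle
cycle 16: W2.I3
cycle 17: idle
cycle 18: idle
cycle 19: idle
cycle 20: idle
cycle 21: W3.I2
cycle 22: idle
cycle 23: W2.I4
cycle 24: W2.I5
cycle 25: W2.I6

Answer: 26 cycles, utilization 10/13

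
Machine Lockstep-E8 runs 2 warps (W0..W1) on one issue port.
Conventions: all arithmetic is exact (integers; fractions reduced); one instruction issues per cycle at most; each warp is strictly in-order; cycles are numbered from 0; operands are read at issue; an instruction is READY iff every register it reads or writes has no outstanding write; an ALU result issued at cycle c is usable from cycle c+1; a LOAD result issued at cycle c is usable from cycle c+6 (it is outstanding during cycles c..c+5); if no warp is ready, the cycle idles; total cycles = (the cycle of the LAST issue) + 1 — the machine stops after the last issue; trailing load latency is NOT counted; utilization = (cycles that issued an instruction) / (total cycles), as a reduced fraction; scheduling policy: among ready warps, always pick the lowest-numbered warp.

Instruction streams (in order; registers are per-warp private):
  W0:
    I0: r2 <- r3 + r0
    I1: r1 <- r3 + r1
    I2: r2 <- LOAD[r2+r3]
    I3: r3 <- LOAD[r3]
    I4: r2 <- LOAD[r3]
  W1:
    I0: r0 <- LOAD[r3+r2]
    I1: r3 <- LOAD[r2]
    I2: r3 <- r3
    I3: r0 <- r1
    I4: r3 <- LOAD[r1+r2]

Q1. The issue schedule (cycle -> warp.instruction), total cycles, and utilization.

cycle 0: W0.I0
cycle 1: W0.I1
cycle 2: W0.I2
cycle 3: W0.I3
cycle 4: W1.I0
cycle 5: W1.I1
cycle 6: idle
cycle 7: idle
cycle 8: idle
cycle 9: W0.I4
cycle 10: idle
cycle 11: W1.I2
cycle 12: W1.I3
cycle 13: W1.I4

Answer: 14 cycles, utilization 5/7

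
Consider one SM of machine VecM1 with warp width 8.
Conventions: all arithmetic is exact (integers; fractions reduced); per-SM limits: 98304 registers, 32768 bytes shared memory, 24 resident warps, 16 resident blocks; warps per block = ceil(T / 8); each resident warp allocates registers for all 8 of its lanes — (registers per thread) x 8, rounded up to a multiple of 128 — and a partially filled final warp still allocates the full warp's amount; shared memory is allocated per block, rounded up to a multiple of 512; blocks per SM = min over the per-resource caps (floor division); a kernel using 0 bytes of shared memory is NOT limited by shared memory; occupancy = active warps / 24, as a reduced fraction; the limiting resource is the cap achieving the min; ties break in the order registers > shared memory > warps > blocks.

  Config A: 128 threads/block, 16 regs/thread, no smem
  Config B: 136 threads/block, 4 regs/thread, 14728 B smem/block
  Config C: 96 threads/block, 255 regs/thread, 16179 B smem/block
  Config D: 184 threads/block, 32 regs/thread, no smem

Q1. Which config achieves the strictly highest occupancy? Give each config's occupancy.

occupancies: A 2/3, B 17/24, C 1, D 23/24

Answer: C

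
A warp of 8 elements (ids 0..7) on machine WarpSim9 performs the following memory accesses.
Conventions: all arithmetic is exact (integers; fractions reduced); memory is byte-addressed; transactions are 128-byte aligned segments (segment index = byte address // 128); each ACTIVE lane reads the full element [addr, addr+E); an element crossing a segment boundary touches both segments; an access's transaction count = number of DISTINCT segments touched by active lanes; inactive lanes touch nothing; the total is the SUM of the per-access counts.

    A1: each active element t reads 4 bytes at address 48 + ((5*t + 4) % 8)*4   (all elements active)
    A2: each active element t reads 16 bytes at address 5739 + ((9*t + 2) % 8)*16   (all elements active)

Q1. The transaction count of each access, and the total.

A1: 1 transaction
A2: 2 transactions

Answer: 1,2; total 3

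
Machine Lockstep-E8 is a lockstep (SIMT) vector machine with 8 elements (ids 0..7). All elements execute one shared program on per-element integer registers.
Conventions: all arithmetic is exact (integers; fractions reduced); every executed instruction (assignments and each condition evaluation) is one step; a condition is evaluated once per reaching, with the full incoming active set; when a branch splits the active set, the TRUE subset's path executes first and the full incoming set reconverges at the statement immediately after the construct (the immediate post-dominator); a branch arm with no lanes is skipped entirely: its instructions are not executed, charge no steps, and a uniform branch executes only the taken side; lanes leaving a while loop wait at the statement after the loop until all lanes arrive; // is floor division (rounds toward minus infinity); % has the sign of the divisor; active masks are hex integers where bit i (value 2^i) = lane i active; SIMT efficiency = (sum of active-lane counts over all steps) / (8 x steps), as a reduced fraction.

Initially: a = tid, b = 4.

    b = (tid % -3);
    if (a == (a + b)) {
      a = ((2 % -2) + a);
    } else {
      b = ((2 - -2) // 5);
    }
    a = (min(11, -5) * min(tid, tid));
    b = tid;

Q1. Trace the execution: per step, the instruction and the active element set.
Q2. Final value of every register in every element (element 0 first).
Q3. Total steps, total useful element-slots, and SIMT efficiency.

step 0: b <- (tid % -3)              0xff
step 1: eval (a == (a + b))          0xff
step 2: a <- ((2 % -2) + a)          0x49
step 3: b <- ((2 - -2) // 5)         0xb6
step 4: a <- (min(11, -5) * min(tid, tid)) 0xff
step 5: b <- tid                     0xff

Answer: 6 steps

a: 0,-5,-10,-15,-20,-25,-30,-35
b: 0,1,2,3,4,5,6,7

steps = 6; useful = 40; efficiency = 40/48 = 5/6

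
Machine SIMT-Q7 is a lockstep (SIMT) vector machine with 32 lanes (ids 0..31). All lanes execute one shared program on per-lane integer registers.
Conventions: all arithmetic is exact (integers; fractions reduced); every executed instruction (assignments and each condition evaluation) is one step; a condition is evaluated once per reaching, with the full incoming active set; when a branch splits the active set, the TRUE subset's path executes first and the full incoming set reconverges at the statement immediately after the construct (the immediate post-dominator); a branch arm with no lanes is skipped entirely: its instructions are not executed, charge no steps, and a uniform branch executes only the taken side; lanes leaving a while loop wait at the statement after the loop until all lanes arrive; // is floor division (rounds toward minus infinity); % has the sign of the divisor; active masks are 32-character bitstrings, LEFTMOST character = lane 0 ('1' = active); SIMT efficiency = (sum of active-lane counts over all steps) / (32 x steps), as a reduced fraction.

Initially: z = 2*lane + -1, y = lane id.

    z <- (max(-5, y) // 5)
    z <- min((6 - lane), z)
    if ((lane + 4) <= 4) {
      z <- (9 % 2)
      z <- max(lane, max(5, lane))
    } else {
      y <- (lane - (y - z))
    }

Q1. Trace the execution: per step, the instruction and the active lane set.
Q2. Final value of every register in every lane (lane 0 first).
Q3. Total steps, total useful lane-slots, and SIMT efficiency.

step 0: z <- (max(-5, y) // 5)       11111111111111111111111111111111
step 1: z <- min((6 - lane), z)      11111111111111111111111111111111
step 2: eval ((lane + 4) <= 4)       11111111111111111111111111111111
step 3: z <- (9 % 2)                 10000000000000000000000000000000
step 4: z <- max(lane, max(5, lane)) 10000000000000000000000000000000
step 5: y <- (lane - (y - z))        01111111111111111111111111111111

Answer: 6 steps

z: 5,0,0,0,0,1,0,-1,-2,-3,-4,-5,-6,-7,-8,-9,-10,-11,-12,-13,-14,-15,-16,-17,-18,-19,-20,-21,-22,-23,-24,-25
y: 0,0,0,0,0,1,0,-1,-2,-3,-4,-5,-6,-7,-8,-9,-10,-11,-12,-13,-14,-15,-16,-17,-18,-19,-20,-21,-22,-23,-24,-25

steps = 6; useful = 129; efficiency = 129/192 = 43/64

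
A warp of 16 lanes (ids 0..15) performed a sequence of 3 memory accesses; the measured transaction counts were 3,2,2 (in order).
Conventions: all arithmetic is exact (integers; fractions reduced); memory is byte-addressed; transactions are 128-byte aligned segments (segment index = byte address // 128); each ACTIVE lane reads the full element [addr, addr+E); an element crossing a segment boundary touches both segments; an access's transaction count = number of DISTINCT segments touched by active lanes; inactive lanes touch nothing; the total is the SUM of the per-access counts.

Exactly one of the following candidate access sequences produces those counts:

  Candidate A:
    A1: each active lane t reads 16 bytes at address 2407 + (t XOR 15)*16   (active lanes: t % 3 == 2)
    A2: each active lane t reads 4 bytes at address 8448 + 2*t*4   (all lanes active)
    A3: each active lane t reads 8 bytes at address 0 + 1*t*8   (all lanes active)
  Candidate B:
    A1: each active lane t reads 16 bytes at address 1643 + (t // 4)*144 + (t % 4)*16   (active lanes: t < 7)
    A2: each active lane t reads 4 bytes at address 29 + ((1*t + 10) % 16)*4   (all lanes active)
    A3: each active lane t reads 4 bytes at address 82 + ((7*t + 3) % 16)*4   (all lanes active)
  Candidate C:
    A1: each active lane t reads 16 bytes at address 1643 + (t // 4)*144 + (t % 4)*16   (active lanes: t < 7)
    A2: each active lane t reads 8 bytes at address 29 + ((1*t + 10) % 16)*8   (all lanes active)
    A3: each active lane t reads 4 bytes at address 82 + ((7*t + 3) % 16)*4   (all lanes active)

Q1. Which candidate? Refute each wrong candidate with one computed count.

A: A2 gives 1 transaction, not 2
B: A2 gives 1 transaction, not 2
C: all counts match (3,2,2)

Answer: C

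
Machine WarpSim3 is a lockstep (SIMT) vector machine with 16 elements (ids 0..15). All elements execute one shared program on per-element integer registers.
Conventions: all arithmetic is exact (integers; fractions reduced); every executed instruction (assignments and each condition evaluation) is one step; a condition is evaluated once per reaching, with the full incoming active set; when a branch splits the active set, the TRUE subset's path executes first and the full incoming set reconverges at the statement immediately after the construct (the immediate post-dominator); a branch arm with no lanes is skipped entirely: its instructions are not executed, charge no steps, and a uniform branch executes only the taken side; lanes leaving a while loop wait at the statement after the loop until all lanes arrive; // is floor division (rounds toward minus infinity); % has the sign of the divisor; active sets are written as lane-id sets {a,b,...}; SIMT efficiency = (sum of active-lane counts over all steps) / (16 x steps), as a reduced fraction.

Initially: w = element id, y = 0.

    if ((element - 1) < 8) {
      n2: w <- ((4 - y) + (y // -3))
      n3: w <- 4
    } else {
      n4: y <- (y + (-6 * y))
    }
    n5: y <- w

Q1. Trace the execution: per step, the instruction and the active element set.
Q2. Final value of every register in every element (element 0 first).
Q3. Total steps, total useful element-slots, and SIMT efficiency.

step 0: eval ((element - 1) < 8)     {0,1,2,3,4,5,6,7,8,9,10,11,12,13,14,15}
step 1: w <- ((4 - y) + (y // -3))   {0,1,2,3,4,5,6,7,8}
step 2: w <- 4                       {0,1,2,3,4,5,6,7,8}
step 3: y <- (y + (-6 * y))          {9,10,11,12,13,14,15}
step 4: y <- w                       {0,1,2,3,4,5,6,7,8,9,10,11,12,13,14,15}

Answer: 5 steps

w: 4,4,4,4,4,4,4,4,4,9,10,11,12,13,14,15
y: 4,4,4,4,4,4,4,4,4,9,10,11,12,13,14,15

steps = 5; useful = 57; efficiency = 57/80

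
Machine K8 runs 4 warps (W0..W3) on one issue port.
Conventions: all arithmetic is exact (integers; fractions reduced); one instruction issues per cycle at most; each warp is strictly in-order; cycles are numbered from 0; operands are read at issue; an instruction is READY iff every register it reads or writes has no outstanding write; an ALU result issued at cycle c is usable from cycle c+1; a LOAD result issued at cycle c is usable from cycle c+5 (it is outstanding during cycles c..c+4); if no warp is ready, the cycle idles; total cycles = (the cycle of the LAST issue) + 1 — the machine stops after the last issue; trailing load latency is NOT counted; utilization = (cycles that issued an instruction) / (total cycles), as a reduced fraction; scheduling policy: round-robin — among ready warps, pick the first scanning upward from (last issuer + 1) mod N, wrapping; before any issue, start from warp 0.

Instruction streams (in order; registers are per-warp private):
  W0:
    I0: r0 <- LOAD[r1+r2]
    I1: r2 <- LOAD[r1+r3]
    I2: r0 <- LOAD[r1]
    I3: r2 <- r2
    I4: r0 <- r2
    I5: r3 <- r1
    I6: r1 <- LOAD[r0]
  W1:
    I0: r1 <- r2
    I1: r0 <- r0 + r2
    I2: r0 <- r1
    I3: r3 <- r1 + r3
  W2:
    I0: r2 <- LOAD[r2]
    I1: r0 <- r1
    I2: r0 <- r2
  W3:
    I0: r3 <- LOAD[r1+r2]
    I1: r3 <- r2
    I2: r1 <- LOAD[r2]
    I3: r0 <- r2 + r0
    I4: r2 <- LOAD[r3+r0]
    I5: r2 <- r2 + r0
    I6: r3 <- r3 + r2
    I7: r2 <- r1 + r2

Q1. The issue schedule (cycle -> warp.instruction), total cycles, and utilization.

cycle 0: W0.I0
cycle 1: W1.I0
cycle 2: W2.I0
cycle 3: W3.I0
cycle 4: W0.I1
cycle 5: W1.I1
cycle 6: W2.I1
cycle 7: W0.I2
cycle 8: W1.I2
cycle 9: W2.I2
cycle 10: W3.I1
cycle 11: W0.I3
cycle 12: W1.I3
cycle 13: W3.I2
cycle 14: W0.I4
cycle 15: W3.I3
cycle 16: W0.I5
cycle 17: W3.I4
cycle 18: W0.I6
cycle 19: idle
cycle 20: idle
cycle 21: idle
cycle 22: W3.I5
cycle 23: W3.I6
cycle 24: W3.I7

Answer: 25 cycles, utilization 22/25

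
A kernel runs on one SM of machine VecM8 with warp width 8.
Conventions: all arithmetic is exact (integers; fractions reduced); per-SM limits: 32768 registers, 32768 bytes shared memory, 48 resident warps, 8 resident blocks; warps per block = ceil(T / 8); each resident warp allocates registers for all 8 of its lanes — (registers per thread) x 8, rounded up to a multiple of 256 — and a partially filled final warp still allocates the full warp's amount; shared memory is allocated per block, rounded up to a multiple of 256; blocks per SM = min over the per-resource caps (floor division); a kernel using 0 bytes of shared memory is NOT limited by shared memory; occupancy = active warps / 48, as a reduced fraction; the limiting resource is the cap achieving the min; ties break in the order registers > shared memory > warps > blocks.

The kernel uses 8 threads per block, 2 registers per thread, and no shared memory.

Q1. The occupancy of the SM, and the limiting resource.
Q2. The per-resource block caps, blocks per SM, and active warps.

Answer: occupancy 1/6, limited by blocks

registers: 128 blocks
shared memory: no limit (kernel uses none)
warps: 48 blocks
blocks: 8 blocks

Answer: 8 blocks, 8 active warps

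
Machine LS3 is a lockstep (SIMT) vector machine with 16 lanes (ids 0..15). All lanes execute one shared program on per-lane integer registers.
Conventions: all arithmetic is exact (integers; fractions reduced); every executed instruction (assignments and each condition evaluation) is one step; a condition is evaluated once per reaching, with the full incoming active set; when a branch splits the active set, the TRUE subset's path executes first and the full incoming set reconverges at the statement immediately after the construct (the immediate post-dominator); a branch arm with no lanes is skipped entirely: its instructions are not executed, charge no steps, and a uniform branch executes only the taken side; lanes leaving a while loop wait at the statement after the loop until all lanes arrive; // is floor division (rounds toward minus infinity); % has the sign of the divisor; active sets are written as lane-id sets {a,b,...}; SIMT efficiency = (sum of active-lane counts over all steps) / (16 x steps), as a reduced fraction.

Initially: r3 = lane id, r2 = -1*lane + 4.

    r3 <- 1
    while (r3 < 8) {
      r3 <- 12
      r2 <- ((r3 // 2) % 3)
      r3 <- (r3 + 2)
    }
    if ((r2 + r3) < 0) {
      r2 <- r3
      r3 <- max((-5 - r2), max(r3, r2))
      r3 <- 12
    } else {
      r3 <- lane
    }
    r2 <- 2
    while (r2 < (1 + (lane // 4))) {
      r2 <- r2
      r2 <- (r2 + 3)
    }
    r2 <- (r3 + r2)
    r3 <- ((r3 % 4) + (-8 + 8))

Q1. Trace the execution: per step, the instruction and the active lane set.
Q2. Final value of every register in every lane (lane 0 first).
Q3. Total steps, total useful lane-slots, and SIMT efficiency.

step 0: r3 <- 1                      {0,1,2,3,4,5,6,7,8,9,10,11,12,13,14,15}
step 1: eval (r3 < 8)                {0,1,2,3,4,5,6,7,8,9,10,11,12,13,14,15}
step 2: r3 <- 12                     {0,1,2,3,4,5,6,7,8,9,10,11,12,13,14,15}
step 3: r2 <- ((r3 // 2) % 3)        {0,1,2,3,4,5,6,7,8,9,10,11,12,13,14,15}
step 4: r3 <- (r3 + 2)               {0,1,2,3,4,5,6,7,8,9,10,11,12,13,14,15}
step 5: eval (r3 < 8)                {0,1,2,3,4,5,6,7,8,9,10,11,12,13,14,15}
step 6: eval ((r2 + r3) < 0)         {0,1,2,3,4,5,6,7,8,9,10,11,12,13,14,15}
step 7: r3 <- lane                   {0,1,2,3,4,5,6,7,8,9,10,11,12,13,14,15}
step 8: r2 <- 2                      {0,1,2,3,4,5,6,7,8,9,10,11,12,13,14,15}
step 9: eval (r2 < (1 + (lane // 4))) {0,1,2,3,4,5,6,7,8,9,10,11,12,13,14,15}
step 10: r2 <- r2                     {8,9,10,11,12,13,14,15}
step 11: r2 <- (r2 + 3)               {8,9,10,11,12,13,14,15}
step 12: eval (r2 < (1 + (lane // 4))) {8,9,10,11,12,13,14,15}
step 13: r2 <- (r3 + r2)              {0,1,2,3,4,5,6,7,8,9,10,11,12,13,14,15}
step 14: r3 <- ((r3 % 4) + (-8 + 8))  {0,1,2,3,4,5,6,7,8,9,10,11,12,13,14,15}

Answer: 15 steps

r3: 0,1,2,3,0,1,2,3,0,1,2,3,0,1,2,3
r2: 2,3,4,5,6,7,8,9,13,14,15,16,17,18,19,20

steps = 15; useful = 216; efficiency = 216/240 = 9/10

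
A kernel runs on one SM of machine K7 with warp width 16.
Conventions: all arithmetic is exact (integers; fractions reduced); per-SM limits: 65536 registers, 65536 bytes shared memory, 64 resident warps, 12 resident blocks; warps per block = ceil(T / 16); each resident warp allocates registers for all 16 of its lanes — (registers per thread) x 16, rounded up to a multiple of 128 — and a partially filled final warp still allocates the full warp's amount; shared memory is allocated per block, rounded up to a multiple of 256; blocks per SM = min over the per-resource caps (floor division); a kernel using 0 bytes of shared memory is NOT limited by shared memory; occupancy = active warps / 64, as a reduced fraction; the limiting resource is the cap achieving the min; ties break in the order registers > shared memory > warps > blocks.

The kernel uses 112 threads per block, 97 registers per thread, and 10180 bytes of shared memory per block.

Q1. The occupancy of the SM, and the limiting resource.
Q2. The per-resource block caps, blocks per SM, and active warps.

Answer: occupancy 35/64, limited by registers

registers: 5 blocks
shared memory: 6 blocks
warps: 9 blocks
blocks: 12 blocks

Answer: 5 blocks, 35 active warps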